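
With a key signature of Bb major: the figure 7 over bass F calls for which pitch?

Eb

Counting 6 letter steps above F lands on E; in Bb major, that letter is Eb.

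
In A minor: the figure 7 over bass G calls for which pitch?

Counting 6 letter steps above G lands on F; in A minor, that letter is F.

F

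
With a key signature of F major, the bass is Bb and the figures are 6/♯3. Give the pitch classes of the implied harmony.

Bb, D#, G

A third above Bb in this key is D, raised to D# by the sharp.
A sixth above Bb in this key is G.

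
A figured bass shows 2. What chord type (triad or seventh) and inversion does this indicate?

2 is shorthand for 6/4/2.
Intervals of 6/4/2 above the bass form a seventh chord; the bass is the seventh, so this is third inversion.

seventh chord, third inversion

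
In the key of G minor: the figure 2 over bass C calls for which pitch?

Counting 1 letter step above C lands on D; in G minor, that letter is D.

D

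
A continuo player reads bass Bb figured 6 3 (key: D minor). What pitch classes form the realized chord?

Bb, D, G

A third above Bb in this key is D.
A sixth above Bb in this key is G.
Together with the bass Bb, this spells G minor in first inversion.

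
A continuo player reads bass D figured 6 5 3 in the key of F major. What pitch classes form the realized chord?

A third above D in this key is F.
A fifth above D in this key is A.
A sixth above D in this key is Bb.
Together with the bass D, this spells Bb major seventh in first inversion.

D, F, A, Bb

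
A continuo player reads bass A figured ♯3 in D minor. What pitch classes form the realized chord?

A, C#, E

The written figures ♯3 are shorthand for 5/3: the 5 is implied.
A third above A in this key is C, raised to C# by the sharp.
A fifth above A in this key is E.
Together with the bass A, this spells A major in root position.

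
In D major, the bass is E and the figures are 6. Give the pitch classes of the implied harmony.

E, G, C#

The written figures 6 are shorthand for 6/3: the 3 is implied.
A third above E in this key is G.
A sixth above E in this key is C#.
Together with the bass E, this spells C# diminished in first inversion.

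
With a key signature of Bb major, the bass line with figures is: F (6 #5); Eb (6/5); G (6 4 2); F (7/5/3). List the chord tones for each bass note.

F (6/#5/3): F, A, C#, D.
Eb (6/5/3): Eb, G, Bb, C.
G (6/4/2): G, A, C, Eb.
F (7/5/3): F, A, C, Eb.

F, A, C#, D | Eb, G, Bb, C | G, A, C, Eb | F, A, C, Eb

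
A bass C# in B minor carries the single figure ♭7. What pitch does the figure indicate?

Bb

Counting 6 letter steps above C# lands on B; in B minor, that letter is B.
The b7 figure lowers it a semitone, giving Bb.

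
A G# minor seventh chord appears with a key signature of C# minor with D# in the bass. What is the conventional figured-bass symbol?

4/3

D# is the fifth of G# minor seventh, so the chord is in second inversion.
A seventh chord in second inversion is figured 6/4/3, conventionally abbreviated 4/3.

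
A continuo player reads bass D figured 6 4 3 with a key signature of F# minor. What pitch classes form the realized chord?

A third above D in this key is F#.
A fourth above D in this key is G#.
A sixth above D in this key is B.
Together with the bass D, this spells G# half-diminished seventh in second inversion.

D, F#, G#, B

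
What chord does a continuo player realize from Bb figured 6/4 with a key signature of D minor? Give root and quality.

The figures 6/4 indicate a triad in second inversion.
In second inversion the root lies a fourth above the bass: a fourth above Bb in D minor is E.
The chord tones are Bb, E, G, giving E diminished.

E diminished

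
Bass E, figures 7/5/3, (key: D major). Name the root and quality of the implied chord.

The figures 7/5/3 indicate a seventh chord in root position.
In root position the bass is the root, so the root is E.
The chord tones are E, G, B, D, giving E minor seventh.

E minor seventh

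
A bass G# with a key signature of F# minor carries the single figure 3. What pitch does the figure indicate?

Counting 2 letter steps above G# lands on B; in F# minor, that letter is B.

B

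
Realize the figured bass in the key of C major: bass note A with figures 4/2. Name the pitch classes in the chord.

The written figures 4/2 are shorthand for 6/4/2: the 6 is implied.
A second above A in this key is B.
A fourth above A in this key is D.
A sixth above A in this key is F.
Together with the bass A, this spells B half-diminished seventh in third inversion.

A, B, D, F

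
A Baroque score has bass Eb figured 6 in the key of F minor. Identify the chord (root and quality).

C minor

The figures 6 indicate a triad in first inversion.
In first inversion the root lies a sixth above the bass: a sixth above Eb in F minor is C.
The chord tones are Eb, G, C, giving C minor.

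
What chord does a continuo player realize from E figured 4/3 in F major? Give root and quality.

The figures 4/3 indicate a seventh chord in second inversion.
In second inversion the root lies a fourth above the bass: a fourth above E in F major is A.
The chord tones are E, G, A, C, giving A minor seventh.

A minor seventh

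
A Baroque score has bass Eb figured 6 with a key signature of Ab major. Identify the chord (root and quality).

C minor

The figures 6 indicate a triad in first inversion.
In first inversion the root lies a sixth above the bass: a sixth above Eb in Ab major is C.
The chord tones are Eb, G, C, giving C minor.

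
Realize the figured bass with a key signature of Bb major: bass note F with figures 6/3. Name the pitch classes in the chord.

A third above F in this key is A.
A sixth above F in this key is D.
Together with the bass F, this spells D minor in first inversion.

F, A, D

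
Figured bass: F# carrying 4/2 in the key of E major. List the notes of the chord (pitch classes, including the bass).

The written figures 4/2 are shorthand for 6/4/2: the 6 is implied.
A second above F# in this key is G#.
A fourth above F# in this key is B.
A sixth above F# in this key is D#.
Together with the bass F#, this spells G# minor seventh in third inversion.

F#, G#, B, D#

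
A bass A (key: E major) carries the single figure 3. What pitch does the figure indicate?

C#

Counting 2 letter steps above A lands on C; in E major, that letter is C#.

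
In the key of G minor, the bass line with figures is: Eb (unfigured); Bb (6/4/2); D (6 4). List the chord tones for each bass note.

Eb, G, Bb | Bb, C, Eb, G | D, G, Bb

Eb (5/3): Eb, G, Bb.
Bb (6/4/2): Bb, C, Eb, G.
D (6/4): D, G, Bb.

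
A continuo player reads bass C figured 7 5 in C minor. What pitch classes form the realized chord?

C, Eb, G, Bb

The written figures 7 5 are shorthand for 7/5/3: the 3 is implied.
A third above C in this key is Eb.
A fifth above C in this key is G.
A seventh above C in this key is Bb.
Together with the bass C, this spells C minor seventh in root position.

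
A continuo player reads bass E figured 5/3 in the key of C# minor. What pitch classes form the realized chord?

E, G#, B

A third above E in this key is G#.
A fifth above E in this key is B.
Together with the bass E, this spells E major in root position.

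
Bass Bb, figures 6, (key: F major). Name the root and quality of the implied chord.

The figures 6 indicate a triad in first inversion.
In first inversion the root lies a sixth above the bass: a sixth above Bb in F major is G.
The chord tones are Bb, D, G, giving G minor.

G minor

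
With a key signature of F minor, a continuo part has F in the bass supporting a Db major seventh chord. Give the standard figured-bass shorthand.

F is the third of Db major seventh, so the chord is in first inversion.
A seventh chord in first inversion is figured 6/5/3, conventionally abbreviated 6/5.

6/5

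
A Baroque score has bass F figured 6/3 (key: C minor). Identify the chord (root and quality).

D diminished

The figures 6/3 indicate a triad in first inversion.
In first inversion the root lies a sixth above the bass: a sixth above F in C minor is D.
The chord tones are F, Ab, D, giving D diminished.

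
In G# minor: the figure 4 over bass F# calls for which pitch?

B

Counting 3 letter steps above F# lands on B; in G# minor, that letter is B.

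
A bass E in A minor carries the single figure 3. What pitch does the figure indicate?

Counting 2 letter steps above E lands on G; in A minor, that letter is G.

G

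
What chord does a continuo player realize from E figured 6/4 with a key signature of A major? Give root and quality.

A major

The figures 6/4 indicate a triad in second inversion.
In second inversion the root lies a fourth above the bass: a fourth above E in A major is A.
The chord tones are E, A, C#, giving A major.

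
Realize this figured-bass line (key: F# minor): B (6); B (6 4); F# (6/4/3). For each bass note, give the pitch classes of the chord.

B (6/3): B, D, G#.
B (6/4): B, E, G#.
F# (6/4/3): F#, A, B, D.

B, D, G# | B, E, G# | F#, A, B, D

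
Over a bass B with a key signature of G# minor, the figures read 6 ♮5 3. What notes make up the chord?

A third above B in this key is D#.
A fifth above B in this key is F#, made natural (F) by the ♮ figure.
A sixth above B in this key is G#.

B, D#, F, G#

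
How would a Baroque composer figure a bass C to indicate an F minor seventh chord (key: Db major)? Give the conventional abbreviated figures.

C is the fifth of F minor seventh, so the chord is in second inversion.
A seventh chord in second inversion is figured 6/4/3, conventionally abbreviated 4/3.

4/3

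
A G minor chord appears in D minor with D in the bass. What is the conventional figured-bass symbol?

6/4

D is the fifth of G minor, so the chord is in second inversion.
A triad in second inversion is figured 6/4, conventionally abbreviated 6/4.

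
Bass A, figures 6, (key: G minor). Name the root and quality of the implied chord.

The figures 6 indicate a triad in first inversion.
In first inversion the root lies a sixth above the bass: a sixth above A in G minor is F.
The chord tones are A, C, F, giving F major.

F major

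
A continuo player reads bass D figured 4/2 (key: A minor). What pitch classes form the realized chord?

The written figures 4/2 are shorthand for 6/4/2: the 6 is implied.
A second above D in this key is E.
A fourth above D in this key is G.
A sixth above D in this key is B.
Together with the bass D, this spells E minor seventh in third inversion.

D, E, G, B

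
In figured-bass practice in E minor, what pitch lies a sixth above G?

Counting 5 letter steps above G lands on E; in E minor, that letter is E.

E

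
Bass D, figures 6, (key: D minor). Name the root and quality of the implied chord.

The figures 6 indicate a triad in first inversion.
In first inversion the root lies a sixth above the bass: a sixth above D in D minor is Bb.
The chord tones are D, F, Bb, giving Bb major.

Bb major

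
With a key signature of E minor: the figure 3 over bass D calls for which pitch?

Counting 2 letter steps above D lands on F; in E minor, that letter is F#.

F#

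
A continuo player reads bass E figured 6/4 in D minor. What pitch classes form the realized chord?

E, A, C

A fourth above E in this key is A.
A sixth above E in this key is C.
Together with the bass E, this spells A minor in second inversion.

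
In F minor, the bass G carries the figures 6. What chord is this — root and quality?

The figures 6 indicate a triad in first inversion.
In first inversion the root lies a sixth above the bass: a sixth above G in F minor is Eb.
The chord tones are G, Bb, Eb, giving Eb major.

Eb major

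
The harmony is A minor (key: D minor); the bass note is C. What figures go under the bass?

6

C is the third of A minor, so the chord is in first inversion.
A triad in first inversion is figured 6/3, conventionally abbreviated 6.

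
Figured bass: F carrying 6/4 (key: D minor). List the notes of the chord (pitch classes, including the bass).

A fourth above F in this key is Bb.
A sixth above F in this key is D.
Together with the bass F, this spells Bb major in second inversion.

F, Bb, D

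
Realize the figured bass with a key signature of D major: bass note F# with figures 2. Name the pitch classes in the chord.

F#, G, B, D

The written figures 2 are shorthand for 6/4/2: the 6/4 are implied.
A second above F# in this key is G.
A fourth above F# in this key is B.
A sixth above F# in this key is D.
Together with the bass F#, this spells G major seventh in third inversion.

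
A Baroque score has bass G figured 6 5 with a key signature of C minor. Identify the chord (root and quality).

The figures 6 5 indicate a seventh chord in first inversion.
In first inversion the root lies a sixth above the bass: a sixth above G in C minor is Eb.
The chord tones are G, Bb, D, Eb, giving Eb major seventh.

Eb major seventh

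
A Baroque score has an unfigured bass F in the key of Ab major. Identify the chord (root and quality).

F minor

An unfigured bass indicates a triad in root position.
In root position the bass is the root, so the root is F.
The chord tones are F, Ab, C, giving F minor.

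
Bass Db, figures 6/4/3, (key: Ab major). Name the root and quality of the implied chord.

G half-diminished seventh

The figures 6/4/3 indicate a seventh chord in second inversion.
In second inversion the root lies a fourth above the bass: a fourth above Db in Ab major is G.
The chord tones are Db, F, G, Bb, giving G half-diminished seventh.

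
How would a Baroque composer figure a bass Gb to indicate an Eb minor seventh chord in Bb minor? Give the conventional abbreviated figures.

6/5

Gb is the third of Eb minor seventh, so the chord is in first inversion.
A seventh chord in first inversion is figured 6/5/3, conventionally abbreviated 6/5.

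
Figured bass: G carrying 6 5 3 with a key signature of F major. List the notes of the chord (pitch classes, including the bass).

G, Bb, D, E

A third above G in this key is Bb.
A fifth above G in this key is D.
A sixth above G in this key is E.
Together with the bass G, this spells E half-diminished seventh in first inversion.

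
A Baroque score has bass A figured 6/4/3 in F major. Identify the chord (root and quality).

The figures 6/4/3 indicate a seventh chord in second inversion.
In second inversion the root lies a fourth above the bass: a fourth above A in F major is D.
The chord tones are A, C, D, F, giving D minor seventh.

D minor seventh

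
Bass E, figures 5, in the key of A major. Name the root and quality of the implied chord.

E major

The figures 5 indicate a triad in root position.
In root position the bass is the root, so the root is E.
The chord tones are E, G#, B, giving E major.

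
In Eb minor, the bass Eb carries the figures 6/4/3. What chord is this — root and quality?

The figures 6/4/3 indicate a seventh chord in second inversion.
In second inversion the root lies a fourth above the bass: a fourth above Eb in Eb minor is Ab.
The chord tones are Eb, Gb, Ab, Cb, giving Ab minor seventh.

Ab minor seventh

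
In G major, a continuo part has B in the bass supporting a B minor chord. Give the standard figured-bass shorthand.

B is the root of B minor, so the chord is in root position.
A triad in root position is figured 5/3, conventionally abbreviated (no figures — root-position triad).

no figures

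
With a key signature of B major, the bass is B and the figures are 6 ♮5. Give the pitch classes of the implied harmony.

The written figures 6 ♮5 are shorthand for 6/5/3: the 3 is implied.
A third above B in this key is D#.
A fifth above B in this key is F#, made natural (F) by the ♮ figure.
A sixth above B in this key is G#.

B, D#, F, G#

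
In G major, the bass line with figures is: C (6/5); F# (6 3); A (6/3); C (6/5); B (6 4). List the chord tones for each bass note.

C, E, G, A | F#, A, D | A, C, F# | C, E, G, A | B, E, G

C (6/5/3): C, E, G, A.
F# (6/3): F#, A, D.
A (6/3): A, C, F#.
C (6/5/3): C, E, G, A.
B (6/4): B, E, G.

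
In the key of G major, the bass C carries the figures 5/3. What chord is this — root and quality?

The figures 5/3 indicate a triad in root position.
In root position the bass is the root, so the root is C.
The chord tones are C, E, G, giving C major.

C major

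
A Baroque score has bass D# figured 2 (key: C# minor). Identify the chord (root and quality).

The figures 2 indicate a seventh chord in third inversion.
In third inversion the root lies a second above the bass: a second above D# in C# minor is E.
The chord tones are D#, E, G#, B, giving E major seventh.

E major seventh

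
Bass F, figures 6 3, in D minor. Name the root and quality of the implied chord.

D minor

The figures 6 3 indicate a triad in first inversion.
In first inversion the root lies a sixth above the bass: a sixth above F in D minor is D.
The chord tones are F, A, D, giving D minor.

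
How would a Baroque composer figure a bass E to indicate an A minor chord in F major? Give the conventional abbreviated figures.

6/4

E is the fifth of A minor, so the chord is in second inversion.
A triad in second inversion is figured 6/4, conventionally abbreviated 6/4.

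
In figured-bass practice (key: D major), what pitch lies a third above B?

Counting 2 letter steps above B lands on D; in D major, that letter is D.

D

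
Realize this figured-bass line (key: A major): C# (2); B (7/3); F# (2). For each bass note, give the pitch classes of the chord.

C#, D, F#, A | B, D, F#, A | F#, G#, B, D

C# (6/4/2): C#, D, F#, A.
B (7/5/3): B, D, F#, A.
F# (6/4/2): F#, G#, B, D.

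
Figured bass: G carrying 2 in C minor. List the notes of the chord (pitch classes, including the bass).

G, Ab, C, Eb

The written figures 2 are shorthand for 6/4/2: the 6/4 are implied.
A second above G in this key is Ab.
A fourth above G in this key is C.
A sixth above G in this key is Eb.
Together with the bass G, this spells Ab major seventh in third inversion.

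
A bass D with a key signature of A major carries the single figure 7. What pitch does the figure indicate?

C#

Counting 6 letter steps above D lands on C; in A major, that letter is C#.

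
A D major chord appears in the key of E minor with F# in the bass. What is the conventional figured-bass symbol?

6

F# is the third of D major, so the chord is in first inversion.
A triad in first inversion is figured 6/3, conventionally abbreviated 6.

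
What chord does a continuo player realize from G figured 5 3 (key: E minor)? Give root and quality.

G major

The figures 5 3 indicate a triad in root position.
In root position the bass is the root, so the root is G.
The chord tones are G, B, D, giving G major.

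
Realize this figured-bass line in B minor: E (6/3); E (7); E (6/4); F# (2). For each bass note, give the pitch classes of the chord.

E (6/3): E, G, C#.
E (7/5/3): E, G, B, D.
E (6/4): E, A, C#.
F# (6/4/2): F#, G, B, D.

E, G, C# | E, G, B, D | E, A, C# | F#, G, B, D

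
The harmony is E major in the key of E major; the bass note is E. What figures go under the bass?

no figures

E is the root of E major, so the chord is in root position.
A triad in root position is figured 5/3, conventionally abbreviated (no figures — root-position triad).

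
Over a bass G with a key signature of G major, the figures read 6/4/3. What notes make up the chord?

G, B, C, E

A third above G in this key is B.
A fourth above G in this key is C.
A sixth above G in this key is E.
Together with the bass G, this spells C major seventh in second inversion.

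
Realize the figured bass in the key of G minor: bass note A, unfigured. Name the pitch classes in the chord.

An unfigured bass implies 5/3.
A third above A in this key is C.
A fifth above A in this key is Eb.
Together with the bass A, this spells A diminished in root position.

A, C, Eb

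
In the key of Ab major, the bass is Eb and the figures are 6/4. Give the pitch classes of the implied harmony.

Eb, Ab, C

A fourth above Eb in this key is Ab.
A sixth above Eb in this key is C.
Together with the bass Eb, this spells Ab major in second inversion.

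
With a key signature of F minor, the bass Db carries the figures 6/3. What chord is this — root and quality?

The figures 6/3 indicate a triad in first inversion.
In first inversion the root lies a sixth above the bass: a sixth above Db in F minor is Bb.
The chord tones are Db, F, Bb, giving Bb minor.

Bb minor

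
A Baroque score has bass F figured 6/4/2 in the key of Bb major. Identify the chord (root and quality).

G minor seventh

The figures 6/4/2 indicate a seventh chord in third inversion.
In third inversion the root lies a second above the bass: a second above F in Bb major is G.
The chord tones are F, G, Bb, D, giving G minor seventh.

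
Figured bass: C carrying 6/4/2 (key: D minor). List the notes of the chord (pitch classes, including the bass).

A second above C in this key is D.
A fourth above C in this key is F.
A sixth above C in this key is A.
Together with the bass C, this spells D minor seventh in third inversion.

C, D, F, A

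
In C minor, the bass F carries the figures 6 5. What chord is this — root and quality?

D half-diminished seventh

The figures 6 5 indicate a seventh chord in first inversion.
In first inversion the root lies a sixth above the bass: a sixth above F in C minor is D.
The chord tones are F, Ab, C, D, giving D half-diminished seventh.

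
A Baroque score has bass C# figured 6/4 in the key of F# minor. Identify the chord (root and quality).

F# minor

The figures 6/4 indicate a triad in second inversion.
In second inversion the root lies a fourth above the bass: a fourth above C# in F# minor is F#.
The chord tones are C#, F#, A, giving F# minor.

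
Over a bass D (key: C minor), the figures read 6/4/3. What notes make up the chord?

A third above D in this key is F.
A fourth above D in this key is G.
A sixth above D in this key is Bb.
Together with the bass D, this spells G minor seventh in second inversion.

D, F, G, Bb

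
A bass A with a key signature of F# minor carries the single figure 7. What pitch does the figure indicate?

Counting 6 letter steps above A lands on G; in F# minor, that letter is G#.

G#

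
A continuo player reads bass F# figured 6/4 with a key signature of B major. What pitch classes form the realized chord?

F#, B, D#

A fourth above F# in this key is B.
A sixth above F# in this key is D#.
Together with the bass F#, this spells B major in second inversion.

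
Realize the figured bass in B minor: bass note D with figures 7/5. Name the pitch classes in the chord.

D, F#, A, C#

The written figures 7/5 are shorthand for 7/5/3: the 3 is implied.
A third above D in this key is F#.
A fifth above D in this key is A.
A seventh above D in this key is C#.
Together with the bass D, this spells D major seventh in root position.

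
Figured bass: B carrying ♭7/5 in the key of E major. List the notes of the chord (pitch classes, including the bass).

The written figures ♭7/5 are shorthand for 7/5/3: the 3 is implied.
A third above B in this key is D#.
A fifth above B in this key is F#.
A seventh above B in this key is A, lowered to Ab by the flat.

B, D#, F#, Ab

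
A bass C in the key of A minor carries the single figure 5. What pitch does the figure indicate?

G

Counting 4 letter steps above C lands on G; in A minor, that letter is G.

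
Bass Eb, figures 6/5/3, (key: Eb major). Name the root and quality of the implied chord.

The figures 6/5/3 indicate a seventh chord in first inversion.
In first inversion the root lies a sixth above the bass: a sixth above Eb in Eb major is C.
The chord tones are Eb, G, Bb, C, giving C minor seventh.

C minor seventh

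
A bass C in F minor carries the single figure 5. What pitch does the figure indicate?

Counting 4 letter steps above C lands on G; in F minor, that letter is G.

G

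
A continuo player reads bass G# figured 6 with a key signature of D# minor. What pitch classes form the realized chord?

The written figures 6 are shorthand for 6/3: the 3 is implied.
A third above G# in this key is B.
A sixth above G# in this key is E#.
Together with the bass G#, this spells E# diminished in first inversion.

G#, B, E#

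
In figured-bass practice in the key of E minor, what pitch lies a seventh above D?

C

Counting 6 letter steps above D lands on C; in E minor, that letter is C.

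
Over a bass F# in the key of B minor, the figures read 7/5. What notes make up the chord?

F#, A, C#, E

The written figures 7/5 are shorthand for 7/5/3: the 3 is implied.
A third above F# in this key is A.
A fifth above F# in this key is C#.
A seventh above F# in this key is E.
Together with the bass F#, this spells F# minor seventh in root position.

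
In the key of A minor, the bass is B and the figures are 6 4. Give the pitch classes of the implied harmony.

A fourth above B in this key is E.
A sixth above B in this key is G.
Together with the bass B, this spells E minor in second inversion.

B, E, G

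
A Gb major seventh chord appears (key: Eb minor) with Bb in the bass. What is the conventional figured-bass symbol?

6/5

Bb is the third of Gb major seventh, so the chord is in first inversion.
A seventh chord in first inversion is figured 6/5/3, conventionally abbreviated 6/5.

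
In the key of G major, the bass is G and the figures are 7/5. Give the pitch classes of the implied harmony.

G, B, D, F#

The written figures 7/5 are shorthand for 7/5/3: the 3 is implied.
A third above G in this key is B.
A fifth above G in this key is D.
A seventh above G in this key is F#.
Together with the bass G, this spells G major seventh in root position.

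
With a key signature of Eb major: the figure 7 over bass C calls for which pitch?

Bb

Counting 6 letter steps above C lands on B; in Eb major, that letter is Bb.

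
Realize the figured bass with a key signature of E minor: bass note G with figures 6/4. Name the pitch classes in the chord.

G, C, E

A fourth above G in this key is C.
A sixth above G in this key is E.
Together with the bass G, this spells C major in second inversion.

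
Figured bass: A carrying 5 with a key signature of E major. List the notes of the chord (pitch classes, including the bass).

A, C#, E

The written figures 5 are shorthand for 5/3: the 3 is implied.
A third above A in this key is C#.
A fifth above A in this key is E.
Together with the bass A, this spells A major in root position.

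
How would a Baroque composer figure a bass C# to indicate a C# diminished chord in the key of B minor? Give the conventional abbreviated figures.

C# is the root of C# diminished, so the chord is in root position.
A triad in root position is figured 5/3, conventionally abbreviated (no figures — root-position triad).

no figures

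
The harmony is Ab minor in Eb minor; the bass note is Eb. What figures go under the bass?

6/4

Eb is the fifth of Ab minor, so the chord is in second inversion.
A triad in second inversion is figured 6/4, conventionally abbreviated 6/4.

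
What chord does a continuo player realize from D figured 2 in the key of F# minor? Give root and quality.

E dominant seventh

The figures 2 indicate a seventh chord in third inversion.
In third inversion the root lies a second above the bass: a second above D in F# minor is E.
The chord tones are D, E, G#, B, giving E dominant seventh.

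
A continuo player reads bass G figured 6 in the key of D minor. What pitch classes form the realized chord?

The written figures 6 are shorthand for 6/3: the 3 is implied.
A third above G in this key is Bb.
A sixth above G in this key is E.
Together with the bass G, this spells E diminished in first inversion.

G, Bb, E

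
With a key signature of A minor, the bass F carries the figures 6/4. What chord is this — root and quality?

The figures 6/4 indicate a triad in second inversion.
In second inversion the root lies a fourth above the bass: a fourth above F in A minor is B.
The chord tones are F, B, D, giving B diminished.

B diminished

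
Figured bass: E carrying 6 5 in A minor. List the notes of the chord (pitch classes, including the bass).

The written figures 6 5 are shorthand for 6/5/3: the 3 is implied.
A third above E in this key is G.
A fifth above E in this key is B.
A sixth above E in this key is C.
Together with the bass E, this spells C major seventh in first inversion.

E, G, B, C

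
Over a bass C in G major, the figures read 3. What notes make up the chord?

The written figures 3 are shorthand for 5/3: the 5 is implied.
A third above C in this key is E.
A fifth above C in this key is G.
Together with the bass C, this spells C major in root position.

C, E, G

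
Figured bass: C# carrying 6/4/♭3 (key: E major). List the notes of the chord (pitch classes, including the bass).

A third above C# in this key is E, lowered to Eb by the flat.
A fourth above C# in this key is F#.
A sixth above C# in this key is A.

C#, Eb, F#, A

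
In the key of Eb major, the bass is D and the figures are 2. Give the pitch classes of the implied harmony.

The written figures 2 are shorthand for 6/4/2: the 6/4 are implied.
A second above D in this key is Eb.
A fourth above D in this key is G.
A sixth above D in this key is Bb.
Together with the bass D, this spells Eb major seventh in third inversion.

D, Eb, G, Bb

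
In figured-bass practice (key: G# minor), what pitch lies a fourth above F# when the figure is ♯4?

B#

Counting 3 letter steps above F# lands on B; in G# minor, that letter is B.
The #4 figure raises it a semitone, giving B#.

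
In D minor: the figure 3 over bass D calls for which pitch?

F

Counting 2 letter steps above D lands on F; in D minor, that letter is F.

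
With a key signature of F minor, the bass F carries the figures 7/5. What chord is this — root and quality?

The figures 7/5 indicate a seventh chord in root position.
In root position the bass is the root, so the root is F.
The chord tones are F, Ab, C, Eb, giving F minor seventh.

F minor seventh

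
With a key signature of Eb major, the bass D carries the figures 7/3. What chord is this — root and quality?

The figures 7/3 indicate a seventh chord in root position.
In root position the bass is the root, so the root is D.
The chord tones are D, F, Ab, C, giving D half-diminished seventh.

D half-diminished seventh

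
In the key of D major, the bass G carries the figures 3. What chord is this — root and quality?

G major

The figures 3 indicate a triad in root position.
In root position the bass is the root, so the root is G.
The chord tones are G, B, D, giving G major.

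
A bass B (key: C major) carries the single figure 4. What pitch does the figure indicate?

Counting 3 letter steps above B lands on E; in C major, that letter is E.

E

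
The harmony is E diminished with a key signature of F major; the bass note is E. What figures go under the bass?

E is the root of E diminished, so the chord is in root position.
A triad in root position is figured 5/3, conventionally abbreviated (no figures — root-position triad).

no figures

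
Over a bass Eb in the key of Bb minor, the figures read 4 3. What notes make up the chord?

Eb, Gb, Ab, C

The written figures 4 3 are shorthand for 6/4/3: the 6 is implied.
A third above Eb in this key is Gb.
A fourth above Eb in this key is Ab.
A sixth above Eb in this key is C.
Together with the bass Eb, this spells Ab dominant seventh in second inversion.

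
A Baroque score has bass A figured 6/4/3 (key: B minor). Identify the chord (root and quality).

The figures 6/4/3 indicate a seventh chord in second inversion.
In second inversion the root lies a fourth above the bass: a fourth above A in B minor is D.
The chord tones are A, C#, D, F#, giving D major seventh.

D major seventh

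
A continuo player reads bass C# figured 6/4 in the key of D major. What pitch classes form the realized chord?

C#, F#, A

A fourth above C# in this key is F#.
A sixth above C# in this key is A.
Together with the bass C#, this spells F# minor in second inversion.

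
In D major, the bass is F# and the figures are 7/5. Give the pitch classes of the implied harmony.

The written figures 7/5 are shorthand for 7/5/3: the 3 is implied.
A third above F# in this key is A.
A fifth above F# in this key is C#.
A seventh above F# in this key is E.
Together with the bass F#, this spells F# minor seventh in root position.

F#, A, C#, E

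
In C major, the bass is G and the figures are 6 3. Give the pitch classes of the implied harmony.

A third above G in this key is B.
A sixth above G in this key is E.
Together with the bass G, this spells E minor in first inversion.

G, B, E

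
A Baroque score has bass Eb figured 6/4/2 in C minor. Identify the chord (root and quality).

F minor seventh

The figures 6/4/2 indicate a seventh chord in third inversion.
In third inversion the root lies a second above the bass: a second above Eb in C minor is F.
The chord tones are Eb, F, Ab, C, giving F minor seventh.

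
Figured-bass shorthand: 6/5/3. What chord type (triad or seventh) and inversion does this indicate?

Intervals of 6/5/3 above the bass form a seventh chord; the bass is the third, so this is first inversion.

seventh chord, first inversion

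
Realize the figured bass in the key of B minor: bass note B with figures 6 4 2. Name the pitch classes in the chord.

A second above B in this key is C#.
A fourth above B in this key is E.
A sixth above B in this key is G.
Together with the bass B, this spells C# half-diminished seventh in third inversion.

B, C#, E, G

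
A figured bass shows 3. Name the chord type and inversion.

3 is shorthand for 5/3.
Intervals of 5/3 above the bass form a triad; the bass is the root, so this is root position.

triad, root position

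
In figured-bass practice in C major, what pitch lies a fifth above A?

Counting 4 letter steps above A lands on E; in C major, that letter is E.

E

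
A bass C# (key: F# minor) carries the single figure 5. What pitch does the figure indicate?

G#

Counting 4 letter steps above C# lands on G; in F# minor, that letter is G#.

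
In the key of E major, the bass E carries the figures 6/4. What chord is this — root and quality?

The figures 6/4 indicate a triad in second inversion.
In second inversion the root lies a fourth above the bass: a fourth above E in E major is A.
The chord tones are E, A, C#, giving A major.

A major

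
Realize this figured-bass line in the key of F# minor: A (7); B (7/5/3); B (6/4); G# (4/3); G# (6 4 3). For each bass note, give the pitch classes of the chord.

A, C#, E, G# | B, D, F#, A | B, E, G# | G#, B, C#, E | G#, B, C#, E

A (7/5/3): A, C#, E, G#.
B (7/5/3): B, D, F#, A.
B (6/4): B, E, G#.
G# (6/4/3): G#, B, C#, E.
G# (6/4/3): G#, B, C#, E.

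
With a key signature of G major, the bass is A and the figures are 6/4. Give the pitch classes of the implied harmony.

A, D, F#

A fourth above A in this key is D.
A sixth above A in this key is F#.
Together with the bass A, this spells D major in second inversion.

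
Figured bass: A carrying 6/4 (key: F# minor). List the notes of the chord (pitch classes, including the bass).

A, D, F#

A fourth above A in this key is D.
A sixth above A in this key is F#.
Together with the bass A, this spells D major in second inversion.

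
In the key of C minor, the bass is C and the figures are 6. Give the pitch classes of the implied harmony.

C, Eb, Ab

The written figures 6 are shorthand for 6/3: the 3 is implied.
A third above C in this key is Eb.
A sixth above C in this key is Ab.
Together with the bass C, this spells Ab major in first inversion.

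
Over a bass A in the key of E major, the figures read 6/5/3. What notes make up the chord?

A, C#, E, F#

A third above A in this key is C#.
A fifth above A in this key is E.
A sixth above A in this key is F#.
Together with the bass A, this spells F# minor seventh in first inversion.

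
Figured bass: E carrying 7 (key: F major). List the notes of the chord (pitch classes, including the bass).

The written figures 7 are shorthand for 7/5/3: the 5/3 are implied.
A third above E in this key is G.
A fifth above E in this key is Bb.
A seventh above E in this key is D.
Together with the bass E, this spells E half-diminished seventh in root position.

E, G, Bb, D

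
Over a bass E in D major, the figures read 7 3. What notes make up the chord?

The written figures 7 3 are shorthand for 7/5/3: the 5 is implied.
A third above E in this key is G.
A fifth above E in this key is B.
A seventh above E in this key is D.
Together with the bass E, this spells E minor seventh in root position.

E, G, B, D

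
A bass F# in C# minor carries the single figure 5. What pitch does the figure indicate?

Counting 4 letter steps above F# lands on C; in C# minor, that letter is C#.

C#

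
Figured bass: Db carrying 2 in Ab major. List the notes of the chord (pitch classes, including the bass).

Db, Eb, G, Bb

The written figures 2 are shorthand for 6/4/2: the 6/4 are implied.
A second above Db in this key is Eb.
A fourth above Db in this key is G.
A sixth above Db in this key is Bb.
Together with the bass Db, this spells Eb dominant seventh in third inversion.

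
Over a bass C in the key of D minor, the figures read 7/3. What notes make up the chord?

C, E, G, Bb

The written figures 7/3 are shorthand for 7/5/3: the 5 is implied.
A third above C in this key is E.
A fifth above C in this key is G.
A seventh above C in this key is Bb.
Together with the bass C, this spells C dominant seventh in root position.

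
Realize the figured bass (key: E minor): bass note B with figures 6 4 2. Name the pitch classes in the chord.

B, C, E, G

A second above B in this key is C.
A fourth above B in this key is E.
A sixth above B in this key is G.
Together with the bass B, this spells C major seventh in third inversion.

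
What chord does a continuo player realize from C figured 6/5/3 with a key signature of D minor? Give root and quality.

The figures 6/5/3 indicate a seventh chord in first inversion.
In first inversion the root lies a sixth above the bass: a sixth above C in D minor is A.
The chord tones are C, E, G, A, giving A minor seventh.

A minor seventh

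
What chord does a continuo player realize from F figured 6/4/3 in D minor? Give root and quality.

Bb major seventh

The figures 6/4/3 indicate a seventh chord in second inversion.
In second inversion the root lies a fourth above the bass: a fourth above F in D minor is Bb.
The chord tones are F, A, Bb, D, giving Bb major seventh.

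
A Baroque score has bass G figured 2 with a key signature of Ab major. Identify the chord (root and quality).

Ab major seventh

The figures 2 indicate a seventh chord in third inversion.
In third inversion the root lies a second above the bass: a second above G in Ab major is Ab.
The chord tones are G, Ab, C, Eb, giving Ab major seventh.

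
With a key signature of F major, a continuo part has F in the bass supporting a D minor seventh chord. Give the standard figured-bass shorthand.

F is the third of D minor seventh, so the chord is in first inversion.
A seventh chord in first inversion is figured 6/5/3, conventionally abbreviated 6/5.

6/5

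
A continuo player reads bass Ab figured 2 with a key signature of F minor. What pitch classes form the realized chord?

Ab, Bb, Db, F

The written figures 2 are shorthand for 6/4/2: the 6/4 are implied.
A second above Ab in this key is Bb.
A fourth above Ab in this key is Db.
A sixth above Ab in this key is F.
Together with the bass Ab, this spells Bb minor seventh in third inversion.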